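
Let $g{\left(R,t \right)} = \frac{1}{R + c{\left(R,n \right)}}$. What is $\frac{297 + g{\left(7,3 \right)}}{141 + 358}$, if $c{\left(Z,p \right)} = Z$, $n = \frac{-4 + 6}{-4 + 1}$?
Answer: $\frac{4159}{6986} \approx 0.59533$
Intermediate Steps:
$n = - \frac{2}{3}$ ($n = \frac{2}{-3} = 2 \left(- \frac{1}{3}\right) = - \frac{2}{3} \approx -0.66667$)
$g{\left(R,t \right)} = \frac{1}{2 R}$ ($g{\left(R,t \right)} = \frac{1}{R + R} = \frac{1}{2 R}$)
$\frac{297 + g{\left(7,3 \right)}}{141 + 358} = \frac{297 + \frac{1}{2 \cdot 7}}{141 + 358} = \frac{297 + \frac{1}{2} \cdot \frac{1}{7}}{499} = \frac{297 + \frac{1}{14}}{499} = \frac{1}{499} \cdot \frac{4159}{14} = \frac{4159}{6986}$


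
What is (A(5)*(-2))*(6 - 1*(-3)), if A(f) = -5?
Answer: 90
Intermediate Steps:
(A(5)*(-2))*(6 - 1*(-3)) = (-5*(-2))*(6 - 1*(-3)) = 10*(6 + 3) = 10*9 = 90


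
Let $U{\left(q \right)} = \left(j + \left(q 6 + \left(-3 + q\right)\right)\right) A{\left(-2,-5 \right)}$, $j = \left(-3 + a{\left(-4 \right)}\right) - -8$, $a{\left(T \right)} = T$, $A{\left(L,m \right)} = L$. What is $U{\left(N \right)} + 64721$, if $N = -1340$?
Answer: $83485$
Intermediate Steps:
$j = 1$ ($j = \left(-3 - 4\right) - -8 = -7 + 8 = 1$)
$U{\left(q \right)} = 4 - 14 q$ ($U{\left(q \right)} = \left(1 + \left(q 6 + \left(-3 + q\right)\right)\right) \left(-2\right) = \left(1 + \left(6 q + \left(-3 + q\right)\right)\right) \left(-2\right) = \left(1 + \left(-3 + 7 q\right)\right) \left(-2\right) = \left(-2 + 7 q\right) \left(-2\right) = 4 - 14 q$)
$U{\left(N \right)} + 64721 = \left(4 - -18760\right) + 64721 = \left(4 + 18760\right) + 64721 = 18764 + 64721 = 83485$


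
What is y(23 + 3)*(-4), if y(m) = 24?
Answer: -96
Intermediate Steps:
y(23 + 3)*(-4) = 24*(-4) = -96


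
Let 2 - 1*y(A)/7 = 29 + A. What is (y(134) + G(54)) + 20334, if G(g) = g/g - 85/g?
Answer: 1037147/54 ≈ 19206.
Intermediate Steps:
y(A) = -189 - 7*A (y(A) = 14 - 7*(29 + A) = 14 + (-203 - 7*A) = -189 - 7*A)
G(g) = 1 - 85/g
(y(134) + G(54)) + 20334 = ((-189 - 7*134) + (-85 + 54)/54) + 20334 = ((-189 - 938) + (1/54)*(-31)) + 20334 = (-1127 - 31/54) + 20334 = -60889/54 + 20334 = 1037147/54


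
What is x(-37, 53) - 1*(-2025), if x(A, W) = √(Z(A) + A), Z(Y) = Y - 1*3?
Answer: 2025 + I*√77 ≈ 2025.0 + 8.775*I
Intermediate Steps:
Z(Y) = -3 + Y (Z(Y) = Y - 3 = -3 + Y)
x(A, W) = √(-3 + 2*A) (x(A, W) = √((-3 + A) + A) = √(-3 + 2*A))
x(-37, 53) - 1*(-2025) = √(-3 + 2*(-37)) - 1*(-2025) = √(-3 - 74) + 2025 = √(-77) + 2025 = I*√77 + 2025 = 2025 + I*√77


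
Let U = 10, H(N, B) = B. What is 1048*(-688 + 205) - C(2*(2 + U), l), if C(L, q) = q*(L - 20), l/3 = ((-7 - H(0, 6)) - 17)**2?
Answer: -516984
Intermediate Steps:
l = 2700 (l = 3*((-7 - 1*6) - 17)**2 = 3*((-7 - 6) - 17)**2 = 3*(-13 - 17)**2 = 3*(-30)**2 = 3*900 = 2700)
C(L, q) = q*(-20 + L)
1048*(-688 + 205) - C(2*(2 + U), l) = 1048*(-688 + 205) - 2700*(-20 + 2*(2 + 10)) = 1048*(-483) - 2700*(-20 + 2*12) = -506184 - 2700*(-20 + 24) = -506184 - 2700*4 = -506184 - 1*10800 = -506184 - 10800 = -516984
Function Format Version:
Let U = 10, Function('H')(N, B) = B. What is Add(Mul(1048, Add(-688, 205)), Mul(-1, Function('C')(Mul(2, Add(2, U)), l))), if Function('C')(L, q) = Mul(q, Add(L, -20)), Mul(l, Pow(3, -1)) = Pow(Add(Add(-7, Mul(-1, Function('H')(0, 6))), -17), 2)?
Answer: -516984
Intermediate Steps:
l = 2700 (l = Mul(3, Pow(Add(Add(-7, Mul(-1, 6)), -17), 2)) = Mul(3, Pow(Add(Add(-7, -6), -17), 2)) = Mul(3, Pow(Add(-13, -17), 2)) = Mul(3, Pow(-30, 2)) = Mul(3, 900) = 2700)
Function('C')(L, q) = Mul(q, Add(-20, L))
Add(Mul(1048, Add(-688, 205)), Mul(-1, Function('C')(Mul(2, Add(2, U)), l))) = Add(Mul(1048, Add(-688, 205)), Mul(-1, Mul(2700, Add(-20, Mul(2, Add(2, 10)))))) = Add(Mul(1048, -483), Mul(-1, Mul(2700, Add(-20, Mul(2, 12))))) = Add(-506184, Mul(-1, Mul(2700, Add(-20, 24)))) = Add(-506184, Mul(-1, Mul(2700, 4))) = Add(-506184, Mul(-1, 10800)) = Add(-506184, -10800) = -516984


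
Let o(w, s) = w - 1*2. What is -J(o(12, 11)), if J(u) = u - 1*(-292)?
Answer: -302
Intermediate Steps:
o(w, s) = -2 + w (o(w, s) = w - 2 = -2 + w)
J(u) = 292 + u (J(u) = u + 292 = 292 + u)
-J(o(12, 11)) = -(292 + (-2 + 12)) = -(292 + 10) = -1*302 = -302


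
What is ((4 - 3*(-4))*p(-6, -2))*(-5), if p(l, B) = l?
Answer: 480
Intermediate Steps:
((4 - 3*(-4))*p(-6, -2))*(-5) = ((4 - 3*(-4))*(-6))*(-5) = ((4 + 12)*(-6))*(-5) = (16*(-6))*(-5) = -96*(-5) = 480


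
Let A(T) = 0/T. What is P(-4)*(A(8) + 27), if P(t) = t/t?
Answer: 27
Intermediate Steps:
P(t) = 1
A(T) = 0
P(-4)*(A(8) + 27) = 1*(0 + 27) = 1*27 = 27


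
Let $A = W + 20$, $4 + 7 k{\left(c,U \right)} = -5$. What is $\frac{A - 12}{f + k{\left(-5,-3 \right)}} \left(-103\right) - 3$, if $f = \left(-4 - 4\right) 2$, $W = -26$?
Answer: $- \frac{13341}{121} \approx -110.26$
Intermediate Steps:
$k{\left(c,U \right)} = - \frac{9}{7}$ ($k{\left(c,U \right)} = - \frac{4}{7} + \frac{1}{7} \left(-5\right) = - \frac{4}{7} - \frac{5}{7} = - \frac{9}{7}$)
$f = -16$ ($f = \left(-8\right) 2 = -16$)
$A = -6$ ($A = -26 + 20 = -6$)
$\frac{A - 12}{f + k{\left(-5,-3 \right)}} \left(-103\right) - 3 = \frac{-6 - 12}{-16 - \frac{9}{7}} \left(-103\right) - 3 = - \frac{18}{- \frac{121}{7}} \left(-103\right) - 3 = \left(-18\right) \left(- \frac{7}{121}\right) \left(-103\right) - 3 = \frac{126}{121} \left(-103\right) - 3 = - \frac{12978}{121} - 3 = - \frac{13341}{121}$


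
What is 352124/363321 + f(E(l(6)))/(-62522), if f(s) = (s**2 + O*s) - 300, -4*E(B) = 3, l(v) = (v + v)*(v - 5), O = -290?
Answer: 352724261479/363448888992 ≈ 0.97049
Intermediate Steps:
l(v) = 2*v*(-5 + v) (l(v) = (2*v)*(-5 + v) = 2*v*(-5 + v))
E(B) = -3/4 (E(B) = -1/4*3 = -3/4)
f(s) = -300 + s**2 - 290*s (f(s) = (s**2 - 290*s) - 300 = -300 + s**2 - 290*s)
352124/363321 + f(E(l(6)))/(-62522) = 352124/363321 + (-300 + (-3/4)**2 - 290*(-3/4))/(-62522) = 352124*(1/363321) + (-300 + 9/16 + 435/2)*(-1/62522) = 352124/363321 - 1311/16*(-1/62522) = 352124/363321 + 1311/1000352 = 352724261479/363448888992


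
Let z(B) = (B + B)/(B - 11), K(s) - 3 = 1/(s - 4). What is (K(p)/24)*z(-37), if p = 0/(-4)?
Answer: 407/2304 ≈ 0.17665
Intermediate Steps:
p = 0 (p = 0*(-1/4) = 0)
K(s) = 3 + 1/(-4 + s) (K(s) = 3 + 1/(s - 4) = 3 + 1/(-4 + s))
z(B) = 2*B/(-11 + B) (z(B) = (2*B)/(-11 + B) = 2*B/(-11 + B))
(K(p)/24)*z(-37) = (((-11 + 3*0)/(-4 + 0))/24)*(2*(-37)/(-11 - 37)) = (((-11 + 0)/(-4))*(1/24))*(2*(-37)/(-48)) = (-1/4*(-11)*(1/24))*(2*(-37)*(-1/48)) = ((11/4)*(1/24))*(37/24) = (11/96)*(37/24) = 407/2304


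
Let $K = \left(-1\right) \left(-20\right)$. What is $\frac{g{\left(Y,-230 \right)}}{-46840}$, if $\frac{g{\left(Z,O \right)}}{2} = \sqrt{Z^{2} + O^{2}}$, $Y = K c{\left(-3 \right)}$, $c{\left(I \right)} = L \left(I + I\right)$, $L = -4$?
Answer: $- \frac{\sqrt{2833}}{2342} \approx -0.022727$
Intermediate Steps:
$K = 20$
$c{\left(I \right)} = - 8 I$ ($c{\left(I \right)} = - 4 \left(I + I\right) = - 4 \cdot 2 I = - 8 I$)
$Y = 480$ ($Y = 20 \left(\left(-8\right) \left(-3\right)\right) = 20 \cdot 24 = 480$)
$g{\left(Z,O \right)} = 2 \sqrt{O^{2} + Z^{2}}$ ($g{\left(Z,O \right)} = 2 \sqrt{Z^{2} + O^{2}} = 2 \sqrt{O^{2} + Z^{2}}$)
$\frac{g{\left(Y,-230 \right)}}{-46840} = \frac{2 \sqrt{\left(-230\right)^{2} + 480^{2}}}{-46840} = 2 \sqrt{52900 + 230400} \left(- \frac{1}{46840}\right) = 2 \sqrt{283300} \left(- \frac{1}{46840}\right) = 2 \cdot 10 \sqrt{2833} \left(- \frac{1}{46840}\right) = 20 \sqrt{2833} \left(- \frac{1}{46840}\right) = - \frac{\sqrt{2833}}{2342}$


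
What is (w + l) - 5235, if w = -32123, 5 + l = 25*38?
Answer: -36413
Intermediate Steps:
l = 945 (l = -5 + 25*38 = -5 + 950 = 945)
(w + l) - 5235 = (-32123 + 945) - 5235 = -31178 - 5235 = -36413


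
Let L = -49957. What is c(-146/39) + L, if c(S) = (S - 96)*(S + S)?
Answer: -74848717/1521 ≈ -49210.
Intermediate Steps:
c(S) = 2*S*(-96 + S) (c(S) = (-96 + S)*(2*S) = 2*S*(-96 + S))
c(-146/39) + L = 2*(-146/39)*(-96 - 146/39) - 49957 = 2*(-146/39)*(-3890/39) - 49957 = 1135880/1521 - 49957 = -74848717/1521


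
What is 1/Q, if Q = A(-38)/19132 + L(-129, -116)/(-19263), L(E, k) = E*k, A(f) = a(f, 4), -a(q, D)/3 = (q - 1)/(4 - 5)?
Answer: -122846572/96181673 ≈ -1.2772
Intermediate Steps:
a(q, D) = -3 + 3*q (a(q, D) = -3*(q - 1)/(4 - 5) = -3*(-1 + q)/(-1) = -3*(-1 + q)*(-1) = -3*(1 - q) = -3 + 3*q)
A(f) = -3 + 3*f
Q = -96181673/122846572 (Q = (-3 + 3*(-38))/19132 - 129*(-116)/(-19263) = (-3 - 114)*(1/19132) + 14964*(-1/19263) = -117*1/19132 - 4988/6421 = -117/19132 - 4988/6421 = -96181673/122846572 ≈ -0.78294)
1/Q = 1/(-96181673/122846572) = -122846572/96181673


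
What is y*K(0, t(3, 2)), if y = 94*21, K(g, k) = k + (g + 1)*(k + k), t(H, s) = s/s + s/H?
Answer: 9870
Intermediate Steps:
t(H, s) = 1 + s/H
K(g, k) = k + 2*k*(1 + g) (K(g, k) = k + (1 + g)*(2*k) = k + 2*k*(1 + g))
y = 1974
y*K(0, t(3, 2)) = 1974*(((3 + 2)/3)*(3 + 2*0)) = 1974*(((1/3)*5)*(3 + 0)) = 1974*((5/3)*3) = 1974*5 = 9870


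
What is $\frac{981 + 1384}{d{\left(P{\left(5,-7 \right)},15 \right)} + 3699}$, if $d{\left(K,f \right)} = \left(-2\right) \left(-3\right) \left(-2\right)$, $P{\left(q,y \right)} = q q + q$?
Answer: $\frac{2365}{3687} \approx 0.64144$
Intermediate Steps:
$P{\left(q,y \right)} = q + q^{2}$ ($P{\left(q,y \right)} = q^{2} + q = q + q^{2}$)
$d{\left(K,f \right)} = -12$ ($d{\left(K,f \right)} = 6 \left(-2\right) = -12$)
$\frac{981 + 1384}{d{\left(P{\left(5,-7 \right)},15 \right)} + 3699} = \frac{981 + 1384}{-12 + 3699} = \frac{2365}{3687}$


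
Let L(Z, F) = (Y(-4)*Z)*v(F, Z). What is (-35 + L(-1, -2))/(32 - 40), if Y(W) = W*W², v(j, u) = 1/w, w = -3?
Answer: 169/24 ≈ 7.0417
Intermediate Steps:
v(j, u) = -⅓ (v(j, u) = 1/(-3) = -⅓)
Y(W) = W³
L(Z, F) = 64*Z/3 (L(Z, F) = ((-4)³*Z)*(-⅓) = -64*Z*(-⅓) = 64*Z/3)
(-35 + L(-1, -2))/(32 - 40) = (-35 + (64/3)*(-1))/(32 - 40) = (-35 - 64/3)/(-8) = -169/3*(-⅛) = 169/24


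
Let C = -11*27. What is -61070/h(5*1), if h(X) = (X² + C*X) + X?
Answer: 12214/291 ≈ 41.973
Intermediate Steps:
C = -297
h(X) = X² - 296*X (h(X) = (X² - 297*X) + X = X² - 296*X)
-61070/h(5*1) = -61070*1/(5*(-296 + 5*1)) = -61070*1/(5*(-296 + 5)) = -61070/(5*(-291)) = -61070/(-1455) = -61070*(-1/1455) = 12214/291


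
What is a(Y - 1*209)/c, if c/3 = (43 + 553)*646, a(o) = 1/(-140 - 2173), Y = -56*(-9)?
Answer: -1/2671626024 ≈ -3.7430e-10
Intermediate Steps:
Y = 504
a(o) = -1/2313 (a(o) = 1/(-2313) = -1/2313)
c = 1155048 (c = 3*((43 + 553)*646) = 3*(596*646) = 3*385016 = 1155048)
a(Y - 1*209)/c = -1/2313/1155048 = -1/2313*1/1155048 = -1/2671626024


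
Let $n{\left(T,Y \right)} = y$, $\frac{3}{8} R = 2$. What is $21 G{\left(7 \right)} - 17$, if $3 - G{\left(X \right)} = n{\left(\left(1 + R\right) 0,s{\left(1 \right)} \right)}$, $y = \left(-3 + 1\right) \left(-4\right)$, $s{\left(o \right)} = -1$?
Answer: $-122$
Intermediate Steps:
$R = \frac{16}{3}$ ($R = \frac{8}{3} \cdot 2 = \frac{16}{3} \approx 5.3333$)
$y = 8$ ($y = \left(-2\right) \left(-4\right) = 8$)
$n{\left(T,Y \right)} = 8$
$G{\left(X \right)} = -5$ ($G{\left(X \right)} = 3 - 8 = -5$)
$21 G{\left(7 \right)} - 17 = 21 \left(-5\right) - 17 = -105 - 17 = -122$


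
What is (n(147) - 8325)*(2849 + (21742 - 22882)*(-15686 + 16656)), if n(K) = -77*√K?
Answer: 9182067075 + 594490589*√3 ≈ 1.0212e+10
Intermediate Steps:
(n(147) - 8325)*(2849 + (21742 - 22882)*(-15686 + 16656)) = (-539*√3 - 8325)*(2849 + (21742 - 22882)*(-15686 + 16656)) = (-539*√3 - 8325)*(2849 - 1140*970) = (-539*√3 - 8325)*(2849 - 1105800) = (-8325 - 539*√3)*(-1102951) = 9182067075 + 594490589*√3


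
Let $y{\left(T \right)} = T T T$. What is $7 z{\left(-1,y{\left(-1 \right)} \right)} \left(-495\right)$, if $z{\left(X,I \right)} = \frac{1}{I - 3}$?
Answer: $\frac{3465}{4} \approx 866.25$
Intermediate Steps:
$y{\left(T \right)} = T^{3}$ ($y{\left(T \right)} = T^{2} T = T^{3}$)
$z{\left(X,I \right)} = \frac{1}{-3 + I}$
$7 z{\left(-1,y{\left(-1 \right)} \right)} \left(-495\right) = \frac{7}{-3 + \left(-1\right)^{3}} \left(-495\right) = \frac{7}{-3 - 1} \left(-495\right) = \frac{7}{-4} \left(-495\right) = 7 \left(- \frac{1}{4}\right) \left(-495\right) = \left(- \frac{7}{4}\right) \left(-495\right) = \frac{3465}{4}$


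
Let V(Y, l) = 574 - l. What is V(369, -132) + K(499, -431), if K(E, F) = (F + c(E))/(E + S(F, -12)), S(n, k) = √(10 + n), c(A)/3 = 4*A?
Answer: 178864875/249422 - 5557*I*√421/249422 ≈ 717.12 - 0.45714*I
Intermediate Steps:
c(A) = 12*A (c(A) = 3*(4*A) = 12*A)
K(E, F) = (F + 12*E)/(E + √(10 + F))
V(369, -132) + K(499, -431) = (574 - 1*(-132)) + (-431 + 12*499)/(499 + √(10 - 431)) = (574 + 132) + (-431 + 5988)/(499 + √(-421)) = 706 + 5557/(499 + I*√421)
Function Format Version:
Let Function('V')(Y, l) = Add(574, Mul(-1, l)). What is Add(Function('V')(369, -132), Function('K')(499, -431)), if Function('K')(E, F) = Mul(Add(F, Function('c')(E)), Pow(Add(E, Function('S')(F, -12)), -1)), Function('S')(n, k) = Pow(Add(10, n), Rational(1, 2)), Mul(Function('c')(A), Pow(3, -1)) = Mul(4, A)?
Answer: Add(Rational(178864875, 249422), Mul(Rational(-5557, 249422), I, Pow(421, Rational(1, 2)))) ≈ Add(717.12, Mul(-0.45714, I))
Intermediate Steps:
Function('c')(A) = Mul(12, A) (Function('c')(A) = Mul(3, Mul(4, A)) = Mul(12, A))
Function('K')(E, F) = Mul(Pow(Add(E, Pow(Add(10, F), Rational(1, 2))), -1), Add(F, Mul(12, E))) (Function('K')(E, F) = Mul(Add(F, Mul(12, E)), Pow(Add(E, Pow(Add(10, F), Rational(1, 2))), -1)) = Mul(Pow(Add(E, Pow(Add(10, F), Rational(1, 2))), -1), Add(F, Mul(12, E))))
Add(Function('V')(369, -132), Function('K')(499, -431)) = Add(Add(574, Mul(-1, -132)), Mul(Pow(Add(499, Pow(Add(10, -431), Rational(1, 2))), -1), Add(-431, Mul(12, 499)))) = Add(Add(574, 132), Mul(Pow(Add(499, Pow(-421, Rational(1, 2))), -1), Add(-431, 5988))) = Add(706, Mul(Pow(Add(499, Mul(I, Pow(421, Rational(1, 2)))), -1), 5557)) = Add(706, Mul(5557, Pow(Add(499, Mul(I, Pow(421, Rational(1, 2)))), -1)))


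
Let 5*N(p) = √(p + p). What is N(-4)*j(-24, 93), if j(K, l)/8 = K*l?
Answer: -35712*I*√2/5 ≈ -10101.0*I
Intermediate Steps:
N(p) = √2*√p/5 (N(p) = √(p + p)/5 = √(2*p)/5 = (√2*√p)/5 = √2*√p/5)
j(K, l) = 8*K*l (j(K, l) = 8*(K*l) = 8*K*l)
N(-4)*j(-24, 93) = (√2*√(-4)/5)*(8*(-24)*93) = (√2*(2*I)/5)*(-17856) = (2*I*√2/5)*(-17856) = -35712*I*√2/5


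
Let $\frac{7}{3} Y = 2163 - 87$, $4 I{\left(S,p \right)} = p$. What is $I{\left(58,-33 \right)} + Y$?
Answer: $\frac{24681}{28} \approx 881.46$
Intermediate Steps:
$I{\left(S,p \right)} = \frac{p}{4}$
$Y = \frac{6228}{7}$ ($Y = \frac{3 \left(2163 - 87\right)}{7} = \frac{3}{7} \cdot 2076 = \frac{6228}{7} \approx 889.71$)
$I{\left(58,-33 \right)} + Y = \frac{1}{4} \left(-33\right) + \frac{6228}{7} = - \frac{33}{4} + \frac{6228}{7} = \frac{24681}{28}$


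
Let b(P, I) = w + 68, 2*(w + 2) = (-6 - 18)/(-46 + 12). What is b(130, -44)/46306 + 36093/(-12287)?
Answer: -14199311025/4836175487 ≈ -2.9361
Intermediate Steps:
w = -28/17 (w = -2 + ((-6 - 18)/(-46 + 12))/2 = -2 + (-24/(-34))/2 = -2 + (-24*(-1/34))/2 = -2 + (1/2)*(12/17) = -2 + 6/17 = -28/17 ≈ -1.6471)
b(P, I) = 1128/17 (b(P, I) = -28/17 + 68 = 1128/17)
b(130, -44)/46306 + 36093/(-12287) = (1128/17)/46306 + 36093/(-12287) = (1128/17)*(1/46306) + 36093*(-1/12287) = 564/393601 - 36093/12287 = -14199311025/4836175487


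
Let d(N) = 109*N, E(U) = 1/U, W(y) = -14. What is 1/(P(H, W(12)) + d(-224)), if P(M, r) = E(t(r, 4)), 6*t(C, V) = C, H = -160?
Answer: -7/170915 ≈ -4.0956e-5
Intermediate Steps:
t(C, V) = C/6
E(U) = 1/U
P(M, r) = 6/r (P(M, r) = 1/(r/6) = 6/r)
1/(P(H, W(12)) + d(-224)) = 1/(6/(-14) + 109*(-224)) = 1/(6*(-1/14) - 24416) = 1/(-3/7 - 24416) = 1/(-170915/7) = -7/170915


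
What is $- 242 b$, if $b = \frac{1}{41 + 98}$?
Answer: $- \frac{242}{139} \approx -1.741$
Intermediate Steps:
$b = \frac{1}{139} \approx 0.0071942$
$- 242 b = \left(-242\right) \frac{1}{139} = - \frac{242}{139}$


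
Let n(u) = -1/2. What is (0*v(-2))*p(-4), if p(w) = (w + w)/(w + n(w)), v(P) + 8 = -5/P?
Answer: 0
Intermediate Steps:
n(u) = -½ (n(u) = -1*½ = -½)
v(P) = -8 - 5/P
p(w) = 2*w/(-½ + w) (p(w) = (w + w)/(w - ½) = (2*w)/(-½ + w) = 2*w/(-½ + w))
(0*v(-2))*p(-4) = (0*(-8 - 5/(-2)))*(4*(-4)/(-1 + 2*(-4))) = (0*(-8 - 5*(-½)))*(4*(-4)/(-1 - 8)) = (0*(-8 + 5/2))*(4*(-4)/(-9)) = (0*(-11/2))*(4*(-4)*(-⅑)) = 0*(16/9) = 0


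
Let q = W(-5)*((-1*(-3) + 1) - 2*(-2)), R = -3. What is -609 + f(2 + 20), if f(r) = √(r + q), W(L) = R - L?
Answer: -609 + √38 ≈ -602.84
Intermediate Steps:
W(L) = -3 - L
q = 16 (q = (-3 - 1*(-5))*((-1*(-3) + 1) - 2*(-2)) = (-3 + 5)*((3 + 1) + 4) = 2*(4 + 4) = 2*8 = 16)
f(r) = √(16 + r) (f(r) = √(r + 16) = √(16 + r))
-609 + f(2 + 20) = -609 + √(16 + (2 + 20)) = -609 + √(16 + 22) = -609 + √38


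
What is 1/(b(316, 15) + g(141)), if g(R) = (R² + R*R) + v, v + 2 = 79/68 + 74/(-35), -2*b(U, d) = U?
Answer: 2380/94250493 ≈ 2.5252e-5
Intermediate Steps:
b(U, d) = -U/2
v = -7027/2380 (v = -2 + (79/68 + 74/(-35)) = -2 + (79*(1/68) + 74*(-1/35)) = -2 + (79/68 - 74/35) = -2 - 2267/2380 = -7027/2380 ≈ -2.9525)
g(R) = -7027/2380 + 2*R² (g(R) = (R² + R*R) - 7027/2380 = (R² + R²) - 7027/2380 = 2*R² - 7027/2380 = -7027/2380 + 2*R²)
1/(b(316, 15) + g(141)) = 1/(-½*316 + (-7027/2380 + 2*141²)) = 1/(-158 + (-7027/2380 + 2*19881)) = 1/(-158 + (-7027/2380 + 39762)) = 1/(-158 + 94626533/2380) = 1/(94250493/2380) = 2380/94250493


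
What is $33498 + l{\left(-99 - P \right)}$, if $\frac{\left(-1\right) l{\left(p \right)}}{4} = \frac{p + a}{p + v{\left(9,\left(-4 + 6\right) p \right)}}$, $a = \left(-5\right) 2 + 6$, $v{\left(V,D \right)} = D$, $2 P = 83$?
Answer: $\frac{28237658}{843} \approx 33497.0$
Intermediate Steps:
$P = \frac{83}{2}$ ($P = \frac{1}{2} \cdot 83 = \frac{83}{2} \approx 41.5$)
$a = -4$ ($a = -10 + 6 = -4$)
$l{\left(p \right)} = - \frac{4 \left(-4 + p\right)}{3 p}$ ($l{\left(p \right)} = - 4 \frac{p - 4}{p + \left(-4 + 6\right) p} = - 4 \frac{-4 + p}{p + 2 p} = - 4 \frac{-4 + p}{3 p} = - \frac{4 \left(-4 + p\right)}{3 p}$)
$33498 + l{\left(-99 - P \right)} = 33498 + \frac{4 \left(4 - \left(-99 - \frac{83}{2}\right)\right)}{3 \left(-99 - \frac{83}{2}\right)} = 33498 + \frac{4 \left(4 - - \frac{281}{2}\right)}{3 \left(- \frac{281}{2}\right)} = 33498 + \frac{4}{3} \left(- \frac{2}{281}\right) \left(4 + \frac{281}{2}\right) = 33498 + \frac{4}{3} \left(- \frac{2}{281}\right) \frac{289}{2} = 33498 - \frac{1156}{843} = \frac{28237658}{843}$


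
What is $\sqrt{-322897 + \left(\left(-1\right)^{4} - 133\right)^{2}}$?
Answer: $17 i \sqrt{1057} \approx 552.7 i$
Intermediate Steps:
$\sqrt{-322897 + \left(\left(-1\right)^{4} - 133\right)^{2}} = \sqrt{-322897 + \left(1 - 133\right)^{2}} = \sqrt{-322897 + \left(-132\right)^{2}} = \sqrt{-322897 + 17424} = \sqrt{-305473} = 17 i \sqrt{1057}$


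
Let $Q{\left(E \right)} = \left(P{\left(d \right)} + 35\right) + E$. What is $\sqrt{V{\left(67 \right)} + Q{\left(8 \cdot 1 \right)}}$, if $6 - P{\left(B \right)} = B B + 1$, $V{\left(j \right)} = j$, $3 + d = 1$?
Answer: $\sqrt{111} \approx 10.536$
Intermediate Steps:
$d = -2$ ($d = -3 + 1 = -2$)
$P{\left(B \right)} = 5 - B^{2}$ ($P{\left(B \right)} = 6 - \left(B B + 1\right) = 6 - \left(B^{2} + 1\right) = 6 - \left(1 + B^{2}\right) = 5 - B^{2}$)
$Q{\left(E \right)} = 36 + E$ ($Q{\left(E \right)} = \left(\left(5 - \left(-2\right)^{2}\right) + 35\right) + E = \left(\left(5 - 4\right) + 35\right) + E = \left(1 + 35\right) + E = 36 + E$)
$\sqrt{V{\left(67 \right)} + Q{\left(8 \cdot 1 \right)}} = \sqrt{67 + \left(36 + 8 \cdot 1\right)} = \sqrt{67 + \left(36 + 8\right)} = \sqrt{67 + 44} = \sqrt{111}$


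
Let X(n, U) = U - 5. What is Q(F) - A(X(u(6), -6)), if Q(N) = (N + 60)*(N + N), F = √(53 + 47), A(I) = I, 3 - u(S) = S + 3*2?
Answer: 1411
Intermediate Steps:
u(S) = -3 - S (u(S) = 3 - (S + 3*2) = 3 - (S + 6) = 3 - (6 + S) = 3 + (-6 - S) = -3 - S)
X(n, U) = -5 + U
F = 10 (F = √100 = 10)
Q(N) = 2*N*(60 + N) (Q(N) = (60 + N)*(2*N) = 2*N*(60 + N))
Q(F) - A(X(u(6), -6)) = 2*10*(60 + 10) - (-5 - 6) = 2*10*70 - 1*(-11) = 1400 + 11 = 1411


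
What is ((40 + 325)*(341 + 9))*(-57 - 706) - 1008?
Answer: -97474258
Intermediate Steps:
((40 + 325)*(341 + 9))*(-57 - 706) - 1008 = (365*350)*(-763) - 1008 = 127750*(-763) - 1008 = -97473250 - 1008 = -97474258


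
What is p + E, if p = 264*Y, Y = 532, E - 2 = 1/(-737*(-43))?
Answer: 4451000951/31691 ≈ 1.4045e+5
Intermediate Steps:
E = 63383/31691 (E = 2 + 1/(-737*(-43)) = 2 + 1/31691 = 63383/31691 ≈ 2.0000)
p = 140448 (p = 264*532 = 140448)
p + E = 140448 + 63383/31691 = 4451000951/31691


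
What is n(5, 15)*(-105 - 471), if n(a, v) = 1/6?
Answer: -96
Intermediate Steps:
n(a, v) = 1/6
n(5, 15)*(-105 - 471) = (-105 - 471)/6 = (1/6)*(-576) = -96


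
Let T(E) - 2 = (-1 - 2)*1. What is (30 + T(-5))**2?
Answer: 841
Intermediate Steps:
T(E) = -1 (T(E) = 2 + (-1 - 2)*1 = 2 - 3*1 = 2 - 3 = -1)
(30 + T(-5))**2 = (30 - 1)**2 = 29**2 = 841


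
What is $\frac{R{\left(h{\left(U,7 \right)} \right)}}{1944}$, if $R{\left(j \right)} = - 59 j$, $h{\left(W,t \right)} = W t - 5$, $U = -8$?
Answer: $\frac{3599}{1944} \approx 1.8513$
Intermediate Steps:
$h{\left(W,t \right)} = -5 + W t$
$\frac{R{\left(h{\left(U,7 \right)} \right)}}{1944} = \frac{\left(-59\right) \left(-5 - 56\right)}{1944} = - 59 \left(-5 - 56\right) \frac{1}{1944} = \left(-59\right) \left(-61\right) \frac{1}{1944} = 3599 \cdot \frac{1}{1944} = \frac{3599}{1944}$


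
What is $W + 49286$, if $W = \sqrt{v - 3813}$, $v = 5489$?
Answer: $49286 + 2 \sqrt{419} \approx 49327.0$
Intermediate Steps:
$W = 2 \sqrt{419}$ ($W = \sqrt{5489 - 3813} = \sqrt{1676} = 2 \sqrt{419} \approx 40.939$)
$W + 49286 = 2 \sqrt{419} + 49286 = 49286 + 2 \sqrt{419}$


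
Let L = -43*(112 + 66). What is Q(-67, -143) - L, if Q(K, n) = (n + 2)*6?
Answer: 6808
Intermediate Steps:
Q(K, n) = 12 + 6*n (Q(K, n) = (2 + n)*6 = 12 + 6*n)
L = -7654 (L = -43*178 = -7654)
Q(-67, -143) - L = (12 + 6*(-143)) - 1*(-7654) = (12 - 858) + 7654 = -846 + 7654 = 6808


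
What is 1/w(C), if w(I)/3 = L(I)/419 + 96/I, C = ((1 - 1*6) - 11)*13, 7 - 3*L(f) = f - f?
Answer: -5447/7451 ≈ -0.73104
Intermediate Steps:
L(f) = 7/3 (L(f) = 7/3 - (f - f)/3 = 7/3 - ⅓*0 = 7/3 + 0 = 7/3)
C = -208 (C = ((1 - 6) - 11)*13 = (-5 - 11)*13 = -16*13 = -208)
w(I) = 7/419 + 288/I (w(I) = 3*((7/3)/419 + 96/I) = 3*((7/3)*(1/419) + 96/I) = 3*(7/1257 + 96/I) = 7/419 + 288/I)
1/w(C) = 1/(7/419 + 288/(-208)) = 1/(7/419 + 288*(-1/208)) = 1/(7/419 - 18/13) = 1/(-7451/5447) = -5447/7451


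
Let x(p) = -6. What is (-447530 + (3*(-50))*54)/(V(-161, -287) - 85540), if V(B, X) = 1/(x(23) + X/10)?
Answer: 15810361/2968239 ≈ 5.3265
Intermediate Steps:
V(B, X) = 1/(-6 + X/10)
(-447530 + (3*(-50))*54)/(V(-161, -287) - 85540) = (-447530 + (3*(-50))*54)/(10/(-60 - 287) - 85540) = (-447530 - 150*54)/(10/(-347) - 85540) = (-447530 - 8100)/(10*(-1/347) - 85540) = -455630/(-10/347 - 85540) = -455630/(-29682390/347) = -455630*(-347/29682390) = 15810361/2968239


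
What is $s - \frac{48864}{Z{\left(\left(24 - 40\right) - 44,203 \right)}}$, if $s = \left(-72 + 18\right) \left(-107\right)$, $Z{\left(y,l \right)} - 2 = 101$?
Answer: $\frac{546270}{103} \approx 5303.6$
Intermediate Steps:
$Z{\left(y,l \right)} = 103$ ($Z{\left(y,l \right)} = 2 + 101 = 103$)
$s = 5778$ ($s = \left(-54\right) \left(-107\right) = 5778$)
$s - \frac{48864}{Z{\left(\left(24 - 40\right) - 44,203 \right)}} = 5778 - \frac{48864}{103} = \frac{546270}{103}$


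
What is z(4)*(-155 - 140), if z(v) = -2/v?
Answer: 295/2 ≈ 147.50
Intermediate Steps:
z(4)*(-155 - 140) = (-2/4)*(-155 - 140) = -2*¼*(-295) = -½*(-295) = 295/2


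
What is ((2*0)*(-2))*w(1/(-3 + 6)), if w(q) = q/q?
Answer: 0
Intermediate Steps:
w(q) = 1
((2*0)*(-2))*w(1/(-3 + 6)) = ((2*0)*(-2))*1 = (0*(-2))*1 = 0*1 = 0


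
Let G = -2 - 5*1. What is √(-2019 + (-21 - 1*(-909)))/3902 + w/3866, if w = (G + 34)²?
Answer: 729/3866 + I*√1131/3902 ≈ 0.18857 + 0.0086187*I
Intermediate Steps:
G = -7 (G = -2 - 5 = -7)
w = 729 (w = (-7 + 34)² = 27² = 729)
√(-2019 + (-21 - 1*(-909)))/3902 + w/3866 = √(-2019 + (-21 - 1*(-909)))/3902 + 729/3866 = √(-2019 + (-21 + 909))*(1/3902) + 729*(1/3866) = √(-2019 + 888)*(1/3902) + 729/3866 = √(-1131)*(1/3902) + 729/3866 = (I*√1131)*(1/3902) + 729/3866 = I*√1131/3902 + 729/3866 = 729/3866 + I*√1131/3902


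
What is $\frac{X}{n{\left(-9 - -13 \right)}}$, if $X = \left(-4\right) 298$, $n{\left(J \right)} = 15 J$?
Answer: $- \frac{298}{15} \approx -19.867$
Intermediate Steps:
$X = -1192$
$\frac{X}{n{\left(-9 - -13 \right)}} = - \frac{1192}{15 \left(-9 - -13\right)} = - \frac{1192}{15 \left(-9 + 13\right)} = - \frac{1192}{15 \cdot 4} = - \frac{1192}{60} = \left(-1192\right) \frac{1}{60} = - \frac{298}{15}$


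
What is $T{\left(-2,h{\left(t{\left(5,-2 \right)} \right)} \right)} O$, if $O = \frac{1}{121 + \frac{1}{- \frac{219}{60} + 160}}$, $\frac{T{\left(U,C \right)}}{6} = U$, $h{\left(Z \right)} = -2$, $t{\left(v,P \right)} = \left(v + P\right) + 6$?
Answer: $- \frac{12508}{126129} \approx -0.099168$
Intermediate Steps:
$t{\left(v,P \right)} = 6 + P + v$ ($t{\left(v,P \right)} = \left(P + v\right) + 6 = 6 + P + v$)
$T{\left(U,C \right)} = 6 U$
$O = \frac{3127}{378387}$ ($O = \frac{1}{121 + \frac{1}{\left(-219\right) \frac{1}{60} + 160}} = \frac{1}{121 + \frac{1}{- \frac{73}{20} + 160}} = \frac{1}{121 + \frac{1}{\frac{3127}{20}}} = \frac{1}{121 + \frac{20}{3127}} = \frac{1}{\frac{378387}{3127}} = \frac{3127}{378387} \approx 0.008264$)
$T{\left(-2,h{\left(t{\left(5,-2 \right)} \right)} \right)} O = 6 \left(-2\right) \frac{3127}{378387} = \left(-12\right) \frac{3127}{378387} = - \frac{12508}{126129}$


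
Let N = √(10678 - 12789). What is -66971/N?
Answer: 66971*I*√2111/2111 ≈ 1457.6*I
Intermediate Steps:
N = I*√2111 (N = √(-2111) = I*√2111 ≈ 45.946*I)
-66971/N = -66971*(-I*√2111/2111) = -(-66971)*I*√2111/2111 = 66971*I*√2111/2111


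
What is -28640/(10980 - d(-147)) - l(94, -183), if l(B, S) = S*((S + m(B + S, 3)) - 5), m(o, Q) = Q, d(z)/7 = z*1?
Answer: -406593335/12009 ≈ -33857.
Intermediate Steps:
d(z) = 7*z (d(z) = 7*(z*1) = 7*z)
l(B, S) = S*(-2 + S) (l(B, S) = S*((S + 3) - 5) = S*((3 + S) - 5) = S*(-2 + S))
-28640/(10980 - d(-147)) - l(94, -183) = -28640/(10980 - 7*(-147)) - (-183)*(-2 - 183) = -28640/(10980 - 1*(-1029)) - (-183)*(-185) = -28640/(10980 + 1029) - 1*33855 = -28640/12009 - 33855 = -406593335/12009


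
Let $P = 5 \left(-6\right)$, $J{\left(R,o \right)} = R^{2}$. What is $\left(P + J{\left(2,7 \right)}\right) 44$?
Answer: $-1144$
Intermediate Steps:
$P = -30$
$\left(P + J{\left(2,7 \right)}\right) 44 = \left(-30 + 2^{2}\right) 44 = \left(-30 + 4\right) 44 = \left(-26\right) 44 = -1144$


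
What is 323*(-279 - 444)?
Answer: -233529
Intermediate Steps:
323*(-279 - 444) = 323*(-723) = -233529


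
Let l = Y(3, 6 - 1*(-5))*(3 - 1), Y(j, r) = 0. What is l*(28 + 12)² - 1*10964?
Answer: -10964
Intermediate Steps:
l = 0 (l = 0*(3 - 1) = 0*2 = 0)
l*(28 + 12)² - 1*10964 = 0*(28 + 12)² - 1*10964 = 0*40² - 10964 = 0*1600 - 10964 = 0 - 10964 = -10964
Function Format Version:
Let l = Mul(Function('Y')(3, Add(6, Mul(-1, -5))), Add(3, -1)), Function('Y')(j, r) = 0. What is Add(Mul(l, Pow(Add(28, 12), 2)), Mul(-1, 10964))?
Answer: -10964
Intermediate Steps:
l = 0 (l = Mul(0, Add(3, -1)) = Mul(0, 2) = 0)
Add(Mul(l, Pow(Add(28, 12), 2)), Mul(-1, 10964)) = Add(Mul(0, Pow(Add(28, 12), 2)), Mul(-1, 10964)) = Add(Mul(0, Pow(40, 2)), -10964) = Add(Mul(0, 1600), -10964) = Add(0, -10964) = -10964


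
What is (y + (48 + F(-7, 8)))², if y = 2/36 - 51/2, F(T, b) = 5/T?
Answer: 1893376/3969 ≈ 477.04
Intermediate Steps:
y = -229/9 (y = 2*(1/36) - 51*½ = 1/18 - 51/2 = -229/9 ≈ -25.444)
(y + (48 + F(-7, 8)))² = (-229/9 + (48 + 5/(-7)))² = (-229/9 + (48 + 5*(-⅐)))² = (-229/9 + (48 - 5/7))² = (-229/9 + 331/7)² = (1376/63)² = 1893376/3969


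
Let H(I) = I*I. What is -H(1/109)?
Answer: -1/11881 ≈ -8.4168e-5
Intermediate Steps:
H(I) = I**2
-H(1/109) = -(1/109)**2 = -1*1/11881 = -1/11881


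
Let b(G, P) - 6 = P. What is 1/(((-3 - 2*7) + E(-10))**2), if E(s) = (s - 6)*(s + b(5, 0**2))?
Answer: 1/2209 ≈ 0.00045269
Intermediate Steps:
b(G, P) = 6 + P
E(s) = (-6 + s)*(6 + s) (E(s) = (s - 6)*(s + (6 + 0**2)) = (-6 + s)*(s + (6 + 0)) = (-6 + s)*(s + 6) = (-6 + s)*(6 + s))
1/(((-3 - 2*7) + E(-10))**2) = 1/(((-3 - 2*7) + (-36 + (-10)**2))**2) = 1/(((-3 - 14) + (-36 + 100))**2) = 1/((-17 + 64)**2) = 1/(47**2) = 1/2209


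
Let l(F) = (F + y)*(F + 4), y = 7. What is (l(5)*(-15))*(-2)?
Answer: 3240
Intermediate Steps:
l(F) = (4 + F)*(7 + F) (l(F) = (F + 7)*(F + 4) = (7 + F)*(4 + F) = (4 + F)*(7 + F))
(l(5)*(-15))*(-2) = ((28 + 5² + 11*5)*(-15))*(-2) = ((28 + 25 + 55)*(-15))*(-2) = (108*(-15))*(-2) = -1620*(-2) = 3240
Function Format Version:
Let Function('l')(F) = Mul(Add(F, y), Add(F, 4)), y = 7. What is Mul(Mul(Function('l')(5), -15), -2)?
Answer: 3240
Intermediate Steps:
Function('l')(F) = Mul(Add(4, F), Add(7, F)) (Function('l')(F) = Mul(Add(F, 7), Add(F, 4)) = Mul(Add(7, F), Add(4, F)) = Mul(Add(4, F), Add(7, F)))
Mul(Mul(Function('l')(5), -15), -2) = Mul(Mul(Add(28, Pow(5, 2), Mul(11, 5)), -15), -2) = Mul(Mul(Add(28, 25, 55), -15), -2) = Mul(Mul(108, -15), -2) = Mul(-1620, -2) = 3240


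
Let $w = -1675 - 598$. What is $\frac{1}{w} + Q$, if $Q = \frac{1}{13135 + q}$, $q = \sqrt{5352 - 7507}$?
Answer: $\frac{- \sqrt{2155} + 10862 i}{2273 \left(\sqrt{2155} - 13135 i\right)} \approx -0.00036382 - 2.6907 \cdot 10^{-7} i$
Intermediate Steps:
$w = -2273$ ($w = -1675 - 598 = -2273$)
$q = i \sqrt{2155}$ ($q = \sqrt{-2155} = i \sqrt{2155} \approx 46.422 i$)
$Q = \frac{1}{13135 + i \sqrt{2155}} \approx 7.6132 \cdot 10^{-5} - 2.691 \cdot 10^{-7} i$
$\frac{1}{w} + Q = \frac{1}{-2273} + \left(\frac{2627}{34506076} - \frac{i \sqrt{2155}}{172530380}\right) = - \frac{1}{2273} + \left(\frac{2627}{34506076} - \frac{i \sqrt{2155}}{172530380}\right) = - \frac{28534905}{78432310748} - \frac{i \sqrt{2155}}{172530380}$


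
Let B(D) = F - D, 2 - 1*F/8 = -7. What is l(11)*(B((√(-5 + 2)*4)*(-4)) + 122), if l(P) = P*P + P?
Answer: 25608 + 2112*I*√3 ≈ 25608.0 + 3658.1*I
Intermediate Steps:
F = 72 (F = 16 - 8*(-7) = 16 + 56 = 72)
B(D) = 72 - D
l(P) = P + P² (l(P) = P² + P = P + P²)
l(11)*(B((√(-5 + 2)*4)*(-4)) + 122) = (11*(1 + 11))*((72 - √(-5 + 2)*4*(-4)) + 122) = (11*12)*((72 - √(-3)*4*(-4)) + 122) = 132*((72 - (I*√3)*4*(-4)) + 122) = 132*((72 - 4*I*√3*(-4)) + 122) = 132*((72 - (-16)*I*√3) + 122) = 132*((72 + 16*I*√3) + 122) = 132*(194 + 16*I*√3) = 25608 + 2112*I*√3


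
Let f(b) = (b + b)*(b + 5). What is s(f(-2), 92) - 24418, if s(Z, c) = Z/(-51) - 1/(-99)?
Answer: -41095081/1683 ≈ -24418.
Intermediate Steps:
f(b) = 2*b*(5 + b) (f(b) = (2*b)*(5 + b) = 2*b*(5 + b))
s(Z, c) = 1/99 - Z/51 (s(Z, c) = Z*(-1/51) - 1*(-1/99) = -Z/51 + 1/99 = 1/99 - Z/51)
s(f(-2), 92) - 24418 = (1/99 - 2*(-2)*(5 - 2)/51) - 24418 = (1/99 - 2*(-2)*3/51) - 24418 = (1/99 - 1/51*(-12)) - 24418 = (1/99 + 4/17) - 24418 = 413/1683 - 24418 = -41095081/1683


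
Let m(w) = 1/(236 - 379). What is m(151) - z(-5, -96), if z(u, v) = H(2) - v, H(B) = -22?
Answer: -10583/143 ≈ -74.007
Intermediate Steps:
z(u, v) = -22 - v
m(w) = -1/143 (m(w) = 1/(-143) = -1/143)
m(151) - z(-5, -96) = -1/143 - (-22 - 1*(-96)) = -1/143 - (-22 + 96) = -1/143 - 1*74 = -1/143 - 74 = -10583/143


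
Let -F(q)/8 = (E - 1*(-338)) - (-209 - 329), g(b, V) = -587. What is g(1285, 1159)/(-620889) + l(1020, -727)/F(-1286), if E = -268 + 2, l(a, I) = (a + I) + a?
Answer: -812362697/3029938320 ≈ -0.26811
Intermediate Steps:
l(a, I) = I + 2*a (l(a, I) = (I + a) + a = I + 2*a)
E = -266
F(q) = -4880 (F(q) = -8*((-266 - 1*(-338)) - (-209 - 329)) = -8*((-266 + 338) - 1*(-538)) = -8*(72 + 538) = -8*610 = -4880)
g(1285, 1159)/(-620889) + l(1020, -727)/F(-1286) = -587/(-620889) + (-727 + 2*1020)/(-4880) = -587*(-1/620889) + (-727 + 2040)*(-1/4880) = 587/620889 + 1313*(-1/4880) = 587/620889 - 1313/4880 = -812362697/3029938320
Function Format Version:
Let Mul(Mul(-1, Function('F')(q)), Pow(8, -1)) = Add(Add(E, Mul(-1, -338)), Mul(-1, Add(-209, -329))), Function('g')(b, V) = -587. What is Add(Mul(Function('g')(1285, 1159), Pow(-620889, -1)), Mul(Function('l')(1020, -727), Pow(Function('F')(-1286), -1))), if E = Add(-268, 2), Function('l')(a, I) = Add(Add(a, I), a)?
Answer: Rational(-812362697, 3029938320) ≈ -0.26811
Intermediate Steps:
Function('l')(a, I) = Add(I, Mul(2, a)) (Function('l')(a, I) = Add(Add(I, a), a) = Add(I, Mul(2, a)))
E = -266
Function('F')(q) = -4880 (Function('F')(q) = Mul(-8, Add(Add(-266, Mul(-1, -338)), Mul(-1, Add(-209, -329)))) = Mul(-8, Add(Add(-266, 338), Mul(-1, -538))) = Mul(-8, Add(72, 538)) = Mul(-8, 610) = -4880)
Add(Mul(Function('g')(1285, 1159), Pow(-620889, -1)), Mul(Function('l')(1020, -727), Pow(Function('F')(-1286), -1))) = Add(Mul(-587, Pow(-620889, -1)), Mul(Add(-727, Mul(2, 1020)), Pow(-4880, -1))) = Add(Mul(-587, Rational(-1, 620889)), Mul(Add(-727, 2040), Rational(-1, 4880))) = Add(Rational(587, 620889), Mul(1313, Rational(-1, 4880))) = Add(Rational(587, 620889), Rational(-1313, 4880)) = Rational(-812362697, 3029938320)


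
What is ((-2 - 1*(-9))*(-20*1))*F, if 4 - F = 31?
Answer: 3780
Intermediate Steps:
F = -27 (F = 4 - 1*31 = 4 - 31 = -27)
((-2 - 1*(-9))*(-20*1))*F = ((-2 - 1*(-9))*(-20*1))*(-27) = ((-2 + 9)*(-20))*(-27) = (7*(-20))*(-27) = -140*(-27) = 3780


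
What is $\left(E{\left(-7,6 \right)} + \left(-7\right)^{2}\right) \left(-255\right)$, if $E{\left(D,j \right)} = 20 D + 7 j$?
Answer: $12495$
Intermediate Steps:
$E{\left(D,j \right)} = 7 j + 20 D$
$\left(E{\left(-7,6 \right)} + \left(-7\right)^{2}\right) \left(-255\right) = \left(\left(7 \cdot 6 + 20 \left(-7\right)\right) + \left(-7\right)^{2}\right) \left(-255\right) = \left(\left(42 - 140\right) + 49\right) \left(-255\right) = \left(-98 + 49\right) \left(-255\right) = \left(-49\right) \left(-255\right) = 12495$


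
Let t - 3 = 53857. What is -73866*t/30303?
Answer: -102010840/777 ≈ -1.3129e+5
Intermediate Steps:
t = 53860 (t = 3 + 53857 = 53860)
-73866*t/30303 = -73866/(30303/53860) = -73866/(30303*(1/53860)) = -73866/30303/53860 = -73866*53860/30303 = -102010840/777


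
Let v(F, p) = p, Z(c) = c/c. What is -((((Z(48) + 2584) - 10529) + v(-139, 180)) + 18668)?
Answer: -10904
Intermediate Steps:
Z(c) = 1
-((((Z(48) + 2584) - 10529) + v(-139, 180)) + 18668) = -((((1 + 2584) - 10529) + 180) + 18668) = -(((2585 - 10529) + 180) + 18668) = -((-7944 + 180) + 18668) = -(-7764 + 18668) = -1*10904 = -10904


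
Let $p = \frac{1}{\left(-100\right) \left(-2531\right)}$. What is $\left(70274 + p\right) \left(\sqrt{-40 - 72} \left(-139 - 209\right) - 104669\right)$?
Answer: $- \frac{1861679405453269}{253100} - \frac{6189649591548 i \sqrt{7}}{63275} \approx -7.3555 \cdot 10^{9} - 2.5881 \cdot 10^{8} i$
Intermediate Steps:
$p = \frac{1}{253100} \approx 3.951 \cdot 10^{-6}$
$\left(70274 + p\right) \left(\sqrt{-40 - 72} \left(-139 - 209\right) - 104669\right) = \left(70274 + \frac{1}{253100}\right) \left(\sqrt{-40 - 72} \left(-139 - 209\right) - 104669\right) = \frac{17786349401 \left(\sqrt{-112} \left(-348\right) - 104669\right)}{253100} = \frac{17786349401 \left(4 i \sqrt{7} \left(-348\right) - 104669\right)}{253100} = \frac{17786349401 \left(- 1392 i \sqrt{7} - 104669\right)}{253100} = \frac{17786349401 \left(-104669 - 1392 i \sqrt{7}\right)}{253100} = - \frac{1861679405453269}{253100} - \frac{6189649591548 i \sqrt{7}}{63275}$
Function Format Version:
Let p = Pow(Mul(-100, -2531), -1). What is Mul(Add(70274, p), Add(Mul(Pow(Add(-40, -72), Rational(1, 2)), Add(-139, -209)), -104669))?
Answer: Add(Rational(-1861679405453269, 253100), Mul(Rational(-6189649591548, 63275), I, Pow(7, Rational(1, 2)))) ≈ Add(-7.3555e+9, Mul(-2.5881e+8, I))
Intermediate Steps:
p = Rational(1, 253100) (p = Pow(253100, -1) = Rational(1, 253100) ≈ 3.9510e-6)
Mul(Add(70274, p), Add(Mul(Pow(Add(-40, -72), Rational(1, 2)), Add(-139, -209)), -104669)) = Mul(Add(70274, Rational(1, 253100)), Add(Mul(Pow(Add(-40, -72), Rational(1, 2)), Add(-139, -209)), -104669)) = Mul(Rational(17786349401, 253100), Add(Mul(Pow(-112, Rational(1, 2)), -348), -104669)) = Mul(Rational(17786349401, 253100), Add(Mul(Mul(4, I, Pow(7, Rational(1, 2))), -348), -104669)) = Mul(Rational(17786349401, 253100), Add(Mul(-1392, I, Pow(7, Rational(1, 2))), -104669)) = Mul(Rational(17786349401, 253100), Add(-104669, Mul(-1392, I, Pow(7, Rational(1, 2))))) = Add(Rational(-1861679405453269, 253100), Mul(Rational(-6189649591548, 63275), I, Pow(7, Rational(1, 2))))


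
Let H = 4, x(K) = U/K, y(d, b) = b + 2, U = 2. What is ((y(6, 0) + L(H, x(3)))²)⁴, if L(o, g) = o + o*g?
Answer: 208827064576/6561 ≈ 3.1829e+7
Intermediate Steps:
y(d, b) = 2 + b
x(K) = 2/K
L(o, g) = o + g*o
((y(6, 0) + L(H, x(3)))²)⁴ = (((2 + 0) + 4*(1 + 2/3))²)⁴ = ((2 + 4*(1 + 2*(⅓)))²)⁴ = ((2 + 4*(1 + ⅔))²)⁴ = ((2 + 4*(5/3))²)⁴ = ((2 + 20/3)²)⁴ = ((26/3)²)⁴ = (676/9)⁴ = 208827064576/6561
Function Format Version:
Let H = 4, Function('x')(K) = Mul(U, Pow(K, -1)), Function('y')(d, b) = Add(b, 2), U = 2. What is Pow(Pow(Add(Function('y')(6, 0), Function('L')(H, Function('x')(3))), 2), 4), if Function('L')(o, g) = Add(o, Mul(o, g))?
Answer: Rational(208827064576, 6561) ≈ 3.1829e+7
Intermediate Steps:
Function('y')(d, b) = Add(2, b)
Function('x')(K) = Mul(2, Pow(K, -1))
Function('L')(o, g) = Add(o, Mul(g, o))
Pow(Pow(Add(Function('y')(6, 0), Function('L')(H, Function('x')(3))), 2), 4) = Pow(Pow(Add(Add(2, 0), Mul(4, Add(1, Mul(2, Pow(3, -1))))), 2), 4) = Pow(Pow(Add(2, Mul(4, Add(1, Mul(2, Rational(1, 3))))), 2), 4) = Pow(Pow(Add(2, Mul(4, Add(1, Rational(2, 3)))), 2), 4) = Pow(Pow(Add(2, Mul(4, Rational(5, 3))), 2), 4) = Pow(Pow(Add(2, Rational(20, 3)), 2), 4) = Pow(Pow(Rational(26, 3), 2), 4) = Pow(Rational(676, 9), 4) = Rational(208827064576, 6561)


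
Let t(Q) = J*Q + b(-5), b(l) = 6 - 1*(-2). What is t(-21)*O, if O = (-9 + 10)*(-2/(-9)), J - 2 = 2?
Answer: -152/9 ≈ -16.889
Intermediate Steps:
J = 4 (J = 2 + 2 = 4)
b(l) = 8 (b(l) = 6 + 2 = 8)
t(Q) = 8 + 4*Q (t(Q) = 4*Q + 8 = 8 + 4*Q)
O = 2/9 (O = 1*(-2*(-⅑)) = 1*(2/9) = 2/9 ≈ 0.22222)
t(-21)*O = (8 + 4*(-21))*(2/9) = (8 - 84)*(2/9) = -76*2/9 = -152/9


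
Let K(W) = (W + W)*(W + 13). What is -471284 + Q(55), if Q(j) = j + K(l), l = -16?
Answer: -471133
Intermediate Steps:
K(W) = 2*W*(13 + W) (K(W) = (2*W)*(13 + W) = 2*W*(13 + W))
Q(j) = 96 + j (Q(j) = j + 2*(-16)*(13 - 16) = j + 2*(-16)*(-3) = j + 96 = 96 + j)
-471284 + Q(55) = -471284 + (96 + 55) = -471284 + 151 = -471133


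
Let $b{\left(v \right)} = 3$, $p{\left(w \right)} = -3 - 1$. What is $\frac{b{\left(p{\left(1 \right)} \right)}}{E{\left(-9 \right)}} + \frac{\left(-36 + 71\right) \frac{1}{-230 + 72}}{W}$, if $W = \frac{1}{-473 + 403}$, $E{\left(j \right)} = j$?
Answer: $\frac{3596}{237} \approx 15.173$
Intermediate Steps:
$p{\left(w \right)} = -4$
$W = - \frac{1}{70}$ ($W = \frac{1}{-70} = - \frac{1}{70} \approx -0.014286$)
$\frac{b{\left(p{\left(1 \right)} \right)}}{E{\left(-9 \right)}} + \frac{\left(-36 + 71\right) \frac{1}{-230 + 72}}{W} = \frac{3}{-9} + \frac{\left(-36 + 71\right) \frac{1}{-230 + 72}}{- \frac{1}{70}} = 3 \left(- \frac{1}{9}\right) + \frac{35}{-158} \left(-70\right) = - \frac{1}{3} + 35 \left(- \frac{1}{158}\right) \left(-70\right) = - \frac{1}{3} - - \frac{1225}{79} = - \frac{1}{3} + \frac{1225}{79} = \frac{3596}{237}$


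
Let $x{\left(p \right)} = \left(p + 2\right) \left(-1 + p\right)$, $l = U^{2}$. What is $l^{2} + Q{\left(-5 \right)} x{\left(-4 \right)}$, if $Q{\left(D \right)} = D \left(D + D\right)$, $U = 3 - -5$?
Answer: $4596$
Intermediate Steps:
$U = 8$ ($U = 3 + 5 = 8$)
$l = 64$ ($l = 8^{2} = 64$)
$x{\left(p \right)} = \left(-1 + p\right) \left(2 + p\right)$ ($x{\left(p \right)} = \left(2 + p\right) \left(-1 + p\right) = \left(-1 + p\right) \left(2 + p\right)$)
$Q{\left(D \right)} = 2 D^{2}$ ($Q{\left(D \right)} = D 2 D = 2 D^{2}$)
$l^{2} + Q{\left(-5 \right)} x{\left(-4 \right)} = 64^{2} + 2 \left(-5\right)^{2} \left(-2 - 4 + \left(-4\right)^{2}\right) = 4096 + 2 \cdot 25 \left(-2 - 4 + 16\right) = 4096 + 50 \cdot 10 = 4096 + 500 = 4596$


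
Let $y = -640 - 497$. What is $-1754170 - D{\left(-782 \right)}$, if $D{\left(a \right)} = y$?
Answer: $-1753033$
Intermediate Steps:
$y = -1137$ ($y = -640 - 497 = -1137$)
$D{\left(a \right)} = -1137$
$-1754170 - D{\left(-782 \right)} = -1754170 - -1137 = -1754170 + 1137 = -1753033$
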